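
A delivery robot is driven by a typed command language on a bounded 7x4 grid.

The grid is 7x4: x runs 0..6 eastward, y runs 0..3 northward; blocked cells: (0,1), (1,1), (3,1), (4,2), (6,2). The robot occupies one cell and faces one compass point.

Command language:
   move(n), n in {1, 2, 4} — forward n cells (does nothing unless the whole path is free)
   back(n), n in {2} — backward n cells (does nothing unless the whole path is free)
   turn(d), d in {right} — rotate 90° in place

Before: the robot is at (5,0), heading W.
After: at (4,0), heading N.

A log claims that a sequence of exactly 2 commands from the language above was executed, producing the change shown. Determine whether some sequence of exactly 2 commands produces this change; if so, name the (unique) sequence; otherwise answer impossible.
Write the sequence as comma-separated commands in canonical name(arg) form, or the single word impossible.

move(1), turn(right)

key: position moved to (4,0) AND the heading swung to N — translation plus rotation needed
begin: at (5,0), heading W
[1] after move(1): at (4,0), heading W
[2] after turn(right): at (4,0), heading N
no rival 2-sequence matches.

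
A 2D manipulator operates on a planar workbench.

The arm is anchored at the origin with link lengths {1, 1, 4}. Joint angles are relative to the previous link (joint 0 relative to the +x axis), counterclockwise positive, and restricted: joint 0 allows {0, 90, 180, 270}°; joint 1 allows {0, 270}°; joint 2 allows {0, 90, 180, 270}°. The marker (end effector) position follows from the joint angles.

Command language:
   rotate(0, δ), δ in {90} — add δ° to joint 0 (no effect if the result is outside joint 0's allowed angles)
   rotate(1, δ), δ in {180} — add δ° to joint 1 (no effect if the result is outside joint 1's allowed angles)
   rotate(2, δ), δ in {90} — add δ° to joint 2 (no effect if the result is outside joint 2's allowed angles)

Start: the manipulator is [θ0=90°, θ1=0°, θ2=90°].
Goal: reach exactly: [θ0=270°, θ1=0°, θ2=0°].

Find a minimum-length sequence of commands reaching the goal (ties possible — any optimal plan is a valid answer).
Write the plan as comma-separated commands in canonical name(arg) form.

rotate(0, 90), rotate(0, 90), rotate(2, 90), rotate(2, 90), rotate(2, 90)

t0: [θ0=90°, θ1=0°, θ2=90°]
t=1 rotate(0, 90) ⇒ [θ0=180°, θ1=0°, θ2=90°]
t=2 rotate(0, 90) ⇒ [θ0=270°, θ1=0°, θ2=90°]
t=3 rotate(2, 90) ⇒ [θ0=270°, θ1=0°, θ2=180°]
t=4 rotate(2, 90) ⇒ [θ0=270°, θ1=0°, θ2=270°]
t=5 rotate(2, 90) ⇒ [θ0=270°, θ1=0°, θ2=0°]
no 4-step plan works, so 5 is optimal.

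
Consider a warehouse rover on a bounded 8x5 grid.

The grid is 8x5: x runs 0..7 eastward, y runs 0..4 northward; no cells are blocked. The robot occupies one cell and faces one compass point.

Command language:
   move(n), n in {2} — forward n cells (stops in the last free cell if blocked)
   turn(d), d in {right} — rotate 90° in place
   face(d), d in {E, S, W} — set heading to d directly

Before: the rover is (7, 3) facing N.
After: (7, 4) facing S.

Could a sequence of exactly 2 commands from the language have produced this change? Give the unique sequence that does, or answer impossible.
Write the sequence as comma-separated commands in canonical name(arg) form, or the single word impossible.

move(2), face(S)

key: move(2) runs into the grid edge before its full distance
start: (7, 3) facing N
t=1 move(2) ⇒ (7, 4) facing N
t=2 face(S) ⇒ (7, 4) facing S
all 25 alternatives checked — unique.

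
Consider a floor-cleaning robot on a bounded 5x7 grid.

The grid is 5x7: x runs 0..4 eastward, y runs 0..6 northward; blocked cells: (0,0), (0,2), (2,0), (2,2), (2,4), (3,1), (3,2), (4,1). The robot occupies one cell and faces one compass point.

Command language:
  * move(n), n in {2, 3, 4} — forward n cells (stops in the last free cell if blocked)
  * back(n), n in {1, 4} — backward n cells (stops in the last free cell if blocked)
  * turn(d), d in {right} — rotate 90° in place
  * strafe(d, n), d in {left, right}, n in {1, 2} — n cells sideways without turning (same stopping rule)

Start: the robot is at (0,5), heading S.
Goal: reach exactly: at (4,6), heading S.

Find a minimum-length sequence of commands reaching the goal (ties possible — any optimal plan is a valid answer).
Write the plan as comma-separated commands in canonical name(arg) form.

initial: at (0,5), heading S
step 1 (back(4)): at (0,6), heading S
step 2 (strafe(left, 2)): at (2,6), heading S
step 3 (strafe(left, 2)): at (4,6), heading S
shorter routes all fall short; 3 is best.

back(4), strafe(left, 2), strafe(left, 2)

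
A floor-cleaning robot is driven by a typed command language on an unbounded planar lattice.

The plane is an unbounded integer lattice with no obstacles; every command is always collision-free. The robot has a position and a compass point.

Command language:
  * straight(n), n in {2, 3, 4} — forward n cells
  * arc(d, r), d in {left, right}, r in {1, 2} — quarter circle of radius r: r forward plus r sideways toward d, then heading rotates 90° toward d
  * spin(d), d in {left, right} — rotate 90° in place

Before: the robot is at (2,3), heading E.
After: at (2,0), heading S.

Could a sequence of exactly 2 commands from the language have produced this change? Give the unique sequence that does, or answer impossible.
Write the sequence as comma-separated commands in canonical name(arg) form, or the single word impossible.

key: order matters: swapping spin(right) and straight(3) lands elsewhere
begin: at (2,3), heading E
t=1 spin(right) ⇒ at (2,3), heading S
t=2 straight(3) ⇒ at (2,0), heading S
no rival 2-sequence matches.

spin(right), straight(3)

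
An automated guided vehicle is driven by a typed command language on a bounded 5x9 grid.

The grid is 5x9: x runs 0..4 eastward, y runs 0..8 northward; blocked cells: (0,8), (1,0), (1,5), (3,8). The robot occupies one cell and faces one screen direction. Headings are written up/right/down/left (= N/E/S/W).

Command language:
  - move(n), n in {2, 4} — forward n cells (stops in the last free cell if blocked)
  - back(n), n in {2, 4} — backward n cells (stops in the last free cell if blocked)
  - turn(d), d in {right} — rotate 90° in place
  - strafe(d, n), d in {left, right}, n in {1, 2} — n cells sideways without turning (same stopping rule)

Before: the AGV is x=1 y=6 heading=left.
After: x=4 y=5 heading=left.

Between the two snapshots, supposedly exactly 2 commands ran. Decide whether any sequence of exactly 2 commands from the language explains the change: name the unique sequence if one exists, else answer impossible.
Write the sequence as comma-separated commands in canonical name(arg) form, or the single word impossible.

key: back(4) runs into the grid edge before its full distance
from: x=1 y=6 heading=left
1. back(4) → x=4 y=6 heading=left
2. strafe(left, 1) → x=4 y=5 heading=left
uniquely the one of 81 2-step routes that fits.

back(4), strafe(left, 1)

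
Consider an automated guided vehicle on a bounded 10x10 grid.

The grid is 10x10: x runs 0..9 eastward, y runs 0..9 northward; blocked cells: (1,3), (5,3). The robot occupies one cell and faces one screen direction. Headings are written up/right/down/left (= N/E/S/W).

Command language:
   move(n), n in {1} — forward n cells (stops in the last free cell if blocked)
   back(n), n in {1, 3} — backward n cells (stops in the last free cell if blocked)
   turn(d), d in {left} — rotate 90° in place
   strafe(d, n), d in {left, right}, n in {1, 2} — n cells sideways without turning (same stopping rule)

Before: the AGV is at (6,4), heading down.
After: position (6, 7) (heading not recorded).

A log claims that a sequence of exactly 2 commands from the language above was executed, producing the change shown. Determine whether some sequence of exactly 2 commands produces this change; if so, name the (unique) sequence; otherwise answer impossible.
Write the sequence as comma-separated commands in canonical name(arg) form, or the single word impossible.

key: running turn(left) before back(3) would end elsewhere — order is forced
start: at (6,4), heading down
[1] after back(3): at (6,7), heading down
[2] after turn(left): at (6,7), heading right
no rival 2-sequence matches.

back(3), turn(left)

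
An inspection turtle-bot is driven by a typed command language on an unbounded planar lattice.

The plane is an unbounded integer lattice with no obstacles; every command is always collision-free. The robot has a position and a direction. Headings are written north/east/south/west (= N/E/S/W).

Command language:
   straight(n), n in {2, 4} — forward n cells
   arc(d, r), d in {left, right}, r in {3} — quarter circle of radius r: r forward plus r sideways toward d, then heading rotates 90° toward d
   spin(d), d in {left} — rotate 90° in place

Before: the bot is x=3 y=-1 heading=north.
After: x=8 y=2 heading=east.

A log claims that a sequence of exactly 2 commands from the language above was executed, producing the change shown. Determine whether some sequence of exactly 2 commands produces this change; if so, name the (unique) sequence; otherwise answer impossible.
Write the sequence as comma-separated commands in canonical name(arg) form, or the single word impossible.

arc(right, 3), straight(2)

key: position moved to (8,2) AND the heading swung to E — translation plus rotation needed
begin: x=3 y=-1 heading=north
[1] after arc(right, 3): x=6 y=2 heading=east
[2] after straight(2): x=8 y=2 heading=east
all 25 alternatives checked — unique.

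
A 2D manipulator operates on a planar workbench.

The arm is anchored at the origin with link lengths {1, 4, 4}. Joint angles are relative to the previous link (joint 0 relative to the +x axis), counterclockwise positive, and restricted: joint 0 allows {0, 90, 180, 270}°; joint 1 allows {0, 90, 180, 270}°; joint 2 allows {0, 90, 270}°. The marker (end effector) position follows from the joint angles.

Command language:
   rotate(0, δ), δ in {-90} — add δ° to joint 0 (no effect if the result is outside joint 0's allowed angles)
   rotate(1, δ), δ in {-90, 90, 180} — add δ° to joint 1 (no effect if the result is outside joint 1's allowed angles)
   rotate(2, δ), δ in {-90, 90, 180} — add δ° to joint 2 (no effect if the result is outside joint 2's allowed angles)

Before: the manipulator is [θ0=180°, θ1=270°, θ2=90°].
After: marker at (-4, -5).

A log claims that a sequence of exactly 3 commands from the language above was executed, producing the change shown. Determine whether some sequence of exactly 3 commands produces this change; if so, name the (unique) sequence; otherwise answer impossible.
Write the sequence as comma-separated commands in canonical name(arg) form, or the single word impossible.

initial: [θ0=180°, θ1=270°, θ2=90°]
[1] after rotate(0, -90): [θ0=90°, θ1=270°, θ2=90°]
[2] after rotate(0, -90): [θ0=0°, θ1=270°, θ2=90°]
[3] after rotate(0, -90): [θ0=270°, θ1=270°, θ2=90°]
no rival 3-sequence matches.

rotate(0, -90), rotate(0, -90), rotate(0, -90)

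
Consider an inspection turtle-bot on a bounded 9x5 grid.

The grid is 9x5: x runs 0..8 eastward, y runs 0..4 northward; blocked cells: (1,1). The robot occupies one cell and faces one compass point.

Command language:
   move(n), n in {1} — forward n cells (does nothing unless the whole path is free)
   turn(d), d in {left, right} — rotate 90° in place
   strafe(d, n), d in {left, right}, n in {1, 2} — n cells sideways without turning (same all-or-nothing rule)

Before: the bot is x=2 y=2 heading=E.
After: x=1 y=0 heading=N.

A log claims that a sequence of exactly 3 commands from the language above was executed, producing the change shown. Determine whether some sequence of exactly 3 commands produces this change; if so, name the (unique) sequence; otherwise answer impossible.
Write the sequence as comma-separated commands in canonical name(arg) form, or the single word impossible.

strafe(right, 2), turn(left), strafe(left, 1)

key: order matters: swapping strafe(right, 2) and strafe(left, 1) lands elsewhere
from: x=2 y=2 heading=E
1. strafe(right, 2) → x=2 y=0 heading=E
2. turn(left) → x=2 y=0 heading=N
3. strafe(left, 1) → x=1 y=0 heading=N
no rival 3-sequence matches.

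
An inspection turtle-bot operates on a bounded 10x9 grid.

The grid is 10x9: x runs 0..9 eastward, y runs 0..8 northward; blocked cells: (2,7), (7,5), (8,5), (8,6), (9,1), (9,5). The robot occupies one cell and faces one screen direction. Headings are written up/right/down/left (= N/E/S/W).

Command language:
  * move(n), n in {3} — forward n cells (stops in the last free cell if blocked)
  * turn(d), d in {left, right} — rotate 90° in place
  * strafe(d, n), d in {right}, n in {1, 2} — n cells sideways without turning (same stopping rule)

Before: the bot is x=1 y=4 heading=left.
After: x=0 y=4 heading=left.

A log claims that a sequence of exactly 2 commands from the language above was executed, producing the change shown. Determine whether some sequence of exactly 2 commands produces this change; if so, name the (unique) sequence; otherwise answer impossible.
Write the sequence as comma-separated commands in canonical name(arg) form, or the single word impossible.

move(3), move(3)

key: the first move(3) runs into the grid edge before its full distance
begin: x=1 y=4 heading=left
1. move(3) → x=0 y=4 heading=left
2. move(3) → x=0 y=4 heading=left
uniquely the one of 25 2-step routes that fits.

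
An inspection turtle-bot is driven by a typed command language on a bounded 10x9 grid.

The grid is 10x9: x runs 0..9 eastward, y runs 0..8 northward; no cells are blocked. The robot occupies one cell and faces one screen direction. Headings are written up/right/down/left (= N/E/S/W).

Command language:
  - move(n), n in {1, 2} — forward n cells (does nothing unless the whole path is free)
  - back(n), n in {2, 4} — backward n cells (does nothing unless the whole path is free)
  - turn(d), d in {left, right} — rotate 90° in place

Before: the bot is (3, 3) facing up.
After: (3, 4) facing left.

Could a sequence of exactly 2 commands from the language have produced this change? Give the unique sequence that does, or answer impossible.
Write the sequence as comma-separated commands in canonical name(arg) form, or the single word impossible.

move(1), turn(left)

key: running turn(left) before move(1) would end elsewhere — order is forced
t0: (3, 3) facing up
t=1 move(1) ⇒ (3, 4) facing up
t=2 turn(left) ⇒ (3, 4) facing left
uniquely the one of 36 2-step routes that fits.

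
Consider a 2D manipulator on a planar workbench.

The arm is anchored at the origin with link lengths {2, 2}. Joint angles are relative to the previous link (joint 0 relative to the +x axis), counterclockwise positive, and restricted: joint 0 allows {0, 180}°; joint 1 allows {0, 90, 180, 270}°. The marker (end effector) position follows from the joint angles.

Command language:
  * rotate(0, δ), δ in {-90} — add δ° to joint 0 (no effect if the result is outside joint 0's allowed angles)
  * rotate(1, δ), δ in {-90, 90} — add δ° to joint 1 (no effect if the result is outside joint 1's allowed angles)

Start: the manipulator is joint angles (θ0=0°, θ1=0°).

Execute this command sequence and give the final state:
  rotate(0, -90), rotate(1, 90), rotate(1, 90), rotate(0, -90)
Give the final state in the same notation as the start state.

start: joint angles (θ0=0°, θ1=0°)
1. rotate(0, -90) → joint angles (θ0=0°, θ1=0°)
2. rotate(1, 90) → joint angles (θ0=0°, θ1=90°)
3. rotate(1, 90) → joint angles (θ0=0°, θ1=180°)
4. rotate(0, -90) → joint angles (θ0=0°, θ1=180°)

joint angles (θ0=0°, θ1=180°)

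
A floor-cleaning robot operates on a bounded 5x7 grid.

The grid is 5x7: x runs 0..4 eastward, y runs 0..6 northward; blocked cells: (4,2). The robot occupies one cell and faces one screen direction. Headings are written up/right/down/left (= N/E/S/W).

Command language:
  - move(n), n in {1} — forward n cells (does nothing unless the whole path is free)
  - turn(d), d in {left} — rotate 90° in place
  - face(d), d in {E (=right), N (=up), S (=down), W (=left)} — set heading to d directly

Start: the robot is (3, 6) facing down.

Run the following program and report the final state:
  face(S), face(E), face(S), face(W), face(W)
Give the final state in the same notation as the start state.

begin: (3, 6) facing down
t=1 face(S) ⇒ (3, 6) facing down
t=2 face(E) ⇒ (3, 6) facing right
t=3 face(S) ⇒ (3, 6) facing down
t=4 face(W) ⇒ (3, 6) facing left
t=5 face(W) ⇒ (3, 6) facing left

(3, 6) facing left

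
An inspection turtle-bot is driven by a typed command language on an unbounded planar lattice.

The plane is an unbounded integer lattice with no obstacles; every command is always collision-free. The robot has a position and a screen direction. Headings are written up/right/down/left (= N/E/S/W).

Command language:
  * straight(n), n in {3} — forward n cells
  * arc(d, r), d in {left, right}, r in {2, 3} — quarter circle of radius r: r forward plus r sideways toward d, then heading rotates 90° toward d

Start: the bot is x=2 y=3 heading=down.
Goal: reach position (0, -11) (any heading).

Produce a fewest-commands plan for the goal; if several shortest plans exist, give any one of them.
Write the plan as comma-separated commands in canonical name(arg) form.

begin: x=2 y=3 heading=down
[1] after straight(3): x=2 y=0 heading=down
[2] after straight(3): x=2 y=-3 heading=down
[3] after straight(3): x=2 y=-6 heading=down
[4] after straight(3): x=2 y=-9 heading=down
[5] after arc(right, 2): x=0 y=-11 heading=left
no 4-step plan works, so 5 is optimal.

straight(3), straight(3), straight(3), straight(3), arc(right, 2)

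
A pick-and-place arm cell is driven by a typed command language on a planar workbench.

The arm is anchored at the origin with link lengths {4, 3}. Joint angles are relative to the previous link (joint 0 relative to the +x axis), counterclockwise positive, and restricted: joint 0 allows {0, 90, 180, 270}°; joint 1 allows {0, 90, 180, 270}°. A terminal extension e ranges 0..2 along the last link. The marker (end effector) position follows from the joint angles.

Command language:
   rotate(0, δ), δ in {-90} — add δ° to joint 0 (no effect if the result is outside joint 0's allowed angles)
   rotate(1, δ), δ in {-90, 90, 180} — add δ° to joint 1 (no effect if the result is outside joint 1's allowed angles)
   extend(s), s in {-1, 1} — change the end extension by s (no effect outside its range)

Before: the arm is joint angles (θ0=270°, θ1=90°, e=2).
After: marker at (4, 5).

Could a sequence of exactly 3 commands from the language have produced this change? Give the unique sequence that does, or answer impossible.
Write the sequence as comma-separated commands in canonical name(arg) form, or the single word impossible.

begin: joint angles (θ0=270°, θ1=90°, e=2)
t=1 rotate(0, -90) ⇒ joint angles (θ0=180°, θ1=90°, e=2)
t=2 rotate(0, -90) ⇒ joint angles (θ0=90°, θ1=90°, e=2)
t=3 rotate(0, -90) ⇒ joint angles (θ0=0°, θ1=90°, e=2)
uniquely the one of 216 3-step routes that fits.

rotate(0, -90), rotate(0, -90), rotate(0, -90)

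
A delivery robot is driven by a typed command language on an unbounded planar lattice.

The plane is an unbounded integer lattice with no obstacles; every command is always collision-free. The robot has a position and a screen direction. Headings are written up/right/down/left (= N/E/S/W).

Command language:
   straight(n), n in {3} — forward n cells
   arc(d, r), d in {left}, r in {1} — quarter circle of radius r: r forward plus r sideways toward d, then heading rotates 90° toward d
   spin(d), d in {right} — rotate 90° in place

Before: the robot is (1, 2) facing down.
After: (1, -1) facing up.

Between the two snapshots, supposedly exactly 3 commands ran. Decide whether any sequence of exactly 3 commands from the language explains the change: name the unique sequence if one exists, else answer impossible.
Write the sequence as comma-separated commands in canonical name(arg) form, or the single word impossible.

key: position moved to (1,-1) AND the heading swung to N — translation plus rotation needed
initial: (1, 2) facing down
1. straight(3) → (1, -1) facing down
2. spin(right) → (1, -1) facing left
3. spin(right) → (1, -1) facing up
no rival 3-sequence matches.

straight(3), spin(right), spin(right)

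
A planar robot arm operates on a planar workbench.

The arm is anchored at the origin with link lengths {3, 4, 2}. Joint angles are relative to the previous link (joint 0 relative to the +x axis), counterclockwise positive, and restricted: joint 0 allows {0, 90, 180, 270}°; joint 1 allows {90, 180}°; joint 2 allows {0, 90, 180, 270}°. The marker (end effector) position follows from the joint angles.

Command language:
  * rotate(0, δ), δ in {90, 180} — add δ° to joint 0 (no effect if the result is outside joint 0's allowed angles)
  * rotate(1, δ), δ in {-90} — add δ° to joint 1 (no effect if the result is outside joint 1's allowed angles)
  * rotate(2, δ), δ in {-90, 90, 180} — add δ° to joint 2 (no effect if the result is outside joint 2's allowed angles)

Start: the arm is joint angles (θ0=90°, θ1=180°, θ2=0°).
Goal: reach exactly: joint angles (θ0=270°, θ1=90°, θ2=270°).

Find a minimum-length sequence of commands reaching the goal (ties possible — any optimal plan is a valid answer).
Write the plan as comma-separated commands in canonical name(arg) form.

begin: joint angles (θ0=90°, θ1=180°, θ2=0°)
step 1 (rotate(2, -90)): joint angles (θ0=90°, θ1=180°, θ2=270°)
step 2 (rotate(0, 180)): joint angles (θ0=270°, θ1=180°, θ2=270°)
step 3 (rotate(1, -90)): joint angles (θ0=270°, θ1=90°, θ2=270°)
shorter routes all fall short; 3 is best.

rotate(2, -90), rotate(0, 180), rotate(1, -90)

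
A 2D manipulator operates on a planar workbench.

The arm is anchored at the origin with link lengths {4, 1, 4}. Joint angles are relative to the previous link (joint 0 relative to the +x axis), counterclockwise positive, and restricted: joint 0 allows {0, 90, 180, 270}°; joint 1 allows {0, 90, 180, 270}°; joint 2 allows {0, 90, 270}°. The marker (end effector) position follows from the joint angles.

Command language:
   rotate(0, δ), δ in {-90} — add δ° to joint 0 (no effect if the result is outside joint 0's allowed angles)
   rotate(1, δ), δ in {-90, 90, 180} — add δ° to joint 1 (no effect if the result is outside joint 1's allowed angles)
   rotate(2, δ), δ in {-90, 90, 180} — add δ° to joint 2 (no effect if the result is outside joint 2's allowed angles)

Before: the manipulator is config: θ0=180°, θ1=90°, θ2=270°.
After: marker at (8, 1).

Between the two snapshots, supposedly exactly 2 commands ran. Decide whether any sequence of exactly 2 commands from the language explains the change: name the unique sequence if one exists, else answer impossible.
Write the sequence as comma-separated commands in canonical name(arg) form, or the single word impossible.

from: config: θ0=180°, θ1=90°, θ2=270°
t=1 rotate(0, -90) ⇒ config: θ0=90°, θ1=90°, θ2=270°
t=2 rotate(0, -90) ⇒ config: θ0=0°, θ1=90°, θ2=270°
uniquely the one of 49 2-step routes that fits.

rotate(0, -90), rotate(0, -90)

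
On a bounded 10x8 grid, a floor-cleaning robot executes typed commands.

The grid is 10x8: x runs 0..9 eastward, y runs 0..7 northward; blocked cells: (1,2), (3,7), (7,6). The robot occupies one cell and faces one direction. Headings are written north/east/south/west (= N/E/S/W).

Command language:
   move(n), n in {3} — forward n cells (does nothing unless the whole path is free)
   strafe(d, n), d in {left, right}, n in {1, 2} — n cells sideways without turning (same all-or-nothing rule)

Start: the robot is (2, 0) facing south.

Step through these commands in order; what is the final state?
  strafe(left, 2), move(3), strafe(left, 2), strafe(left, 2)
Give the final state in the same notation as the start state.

(8, 0) facing south

initial: (2, 0) facing south
[1] after strafe(left, 2): (4, 0) facing south
[2] after move(3): (4, 0) facing south
[3] after strafe(left, 2): (6, 0) facing south
[4] after strafe(left, 2): (8, 0) facing south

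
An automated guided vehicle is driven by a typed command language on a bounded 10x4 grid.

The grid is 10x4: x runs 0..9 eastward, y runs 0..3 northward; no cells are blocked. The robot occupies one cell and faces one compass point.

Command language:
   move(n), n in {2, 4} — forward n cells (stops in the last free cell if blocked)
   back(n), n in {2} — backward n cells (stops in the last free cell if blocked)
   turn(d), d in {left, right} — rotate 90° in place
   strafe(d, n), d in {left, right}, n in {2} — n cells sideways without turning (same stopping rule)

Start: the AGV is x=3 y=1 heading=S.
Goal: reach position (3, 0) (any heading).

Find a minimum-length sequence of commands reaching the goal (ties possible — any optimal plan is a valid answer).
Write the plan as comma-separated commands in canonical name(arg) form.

initial: x=3 y=1 heading=S
step 1 (move(4)): x=3 y=0 heading=S
no 0-step plan works, so 1 is optimal.

move(4)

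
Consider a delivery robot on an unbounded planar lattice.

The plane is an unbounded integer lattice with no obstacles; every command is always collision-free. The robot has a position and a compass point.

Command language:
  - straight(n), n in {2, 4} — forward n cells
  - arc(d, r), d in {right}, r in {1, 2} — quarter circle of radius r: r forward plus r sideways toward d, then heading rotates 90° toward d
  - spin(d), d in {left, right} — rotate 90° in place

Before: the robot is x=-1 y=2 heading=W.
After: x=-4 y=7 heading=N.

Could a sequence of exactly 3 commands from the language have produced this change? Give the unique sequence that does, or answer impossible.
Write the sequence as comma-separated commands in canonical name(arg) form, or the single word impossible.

straight(2), arc(right, 1), straight(4)

key: running straight(4) before straight(2) would end elsewhere — order is forced
initial: x=-1 y=2 heading=W
[1] after straight(2): x=-3 y=2 heading=W
[2] after arc(right, 1): x=-4 y=3 heading=N
[3] after straight(4): x=-4 y=7 heading=N
no rival 3-sequence matches.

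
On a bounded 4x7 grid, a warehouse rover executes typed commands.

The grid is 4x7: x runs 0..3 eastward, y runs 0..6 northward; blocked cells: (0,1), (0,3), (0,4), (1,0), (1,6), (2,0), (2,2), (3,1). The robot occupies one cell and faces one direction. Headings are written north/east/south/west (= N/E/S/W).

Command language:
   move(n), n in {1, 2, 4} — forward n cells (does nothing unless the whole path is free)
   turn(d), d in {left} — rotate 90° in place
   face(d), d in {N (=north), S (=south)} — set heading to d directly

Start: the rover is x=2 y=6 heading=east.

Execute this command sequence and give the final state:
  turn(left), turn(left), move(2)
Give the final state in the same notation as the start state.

x=2 y=6 heading=west

initial: x=2 y=6 heading=east
1. turn(left) → x=2 y=6 heading=north
2. turn(left) → x=2 y=6 heading=west
3. move(2) → x=2 y=6 heading=west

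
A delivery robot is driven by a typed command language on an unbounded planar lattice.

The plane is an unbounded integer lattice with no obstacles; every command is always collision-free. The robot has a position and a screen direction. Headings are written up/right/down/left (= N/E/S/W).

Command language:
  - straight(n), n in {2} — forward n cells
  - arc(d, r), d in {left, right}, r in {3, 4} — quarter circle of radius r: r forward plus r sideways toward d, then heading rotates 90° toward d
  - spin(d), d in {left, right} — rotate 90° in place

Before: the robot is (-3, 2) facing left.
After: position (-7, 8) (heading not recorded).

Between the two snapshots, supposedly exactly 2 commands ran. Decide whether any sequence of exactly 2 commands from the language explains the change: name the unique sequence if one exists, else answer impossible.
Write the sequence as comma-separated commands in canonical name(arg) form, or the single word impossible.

arc(right, 4), straight(2)

key: order matters: swapping arc(right, 4) and straight(2) lands elsewhere
begin: (-3, 2) facing left
t=1 arc(right, 4) ⇒ (-7, 6) facing up
t=2 straight(2) ⇒ (-7, 8) facing up
no other 2-command option fits: unique.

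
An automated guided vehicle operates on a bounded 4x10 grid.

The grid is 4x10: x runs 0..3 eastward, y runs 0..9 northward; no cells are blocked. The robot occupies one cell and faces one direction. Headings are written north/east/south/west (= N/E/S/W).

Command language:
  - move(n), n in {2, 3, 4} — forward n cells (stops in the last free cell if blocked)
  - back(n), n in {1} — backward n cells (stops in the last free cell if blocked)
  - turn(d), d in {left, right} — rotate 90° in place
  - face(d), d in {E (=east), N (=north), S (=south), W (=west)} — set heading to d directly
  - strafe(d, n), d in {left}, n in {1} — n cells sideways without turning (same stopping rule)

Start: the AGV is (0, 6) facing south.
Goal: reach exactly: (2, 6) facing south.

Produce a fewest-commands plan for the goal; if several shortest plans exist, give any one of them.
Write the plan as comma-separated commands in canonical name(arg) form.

begin: (0, 6) facing south
t=1 strafe(left, 1) ⇒ (1, 6) facing south
t=2 strafe(left, 1) ⇒ (2, 6) facing south
nothing shorter than 2 reaches the goal.

strafe(left, 1), strafe(left, 1)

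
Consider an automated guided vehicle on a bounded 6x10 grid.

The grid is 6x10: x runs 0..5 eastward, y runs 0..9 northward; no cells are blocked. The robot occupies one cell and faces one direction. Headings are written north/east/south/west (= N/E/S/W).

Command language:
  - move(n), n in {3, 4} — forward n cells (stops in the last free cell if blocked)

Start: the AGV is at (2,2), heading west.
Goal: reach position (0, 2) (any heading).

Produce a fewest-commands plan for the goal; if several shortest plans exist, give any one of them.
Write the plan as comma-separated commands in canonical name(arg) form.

initial: at (2,2), heading west
t=1 move(4) ⇒ at (0,2), heading west
shorter routes all fall short; 1 is best.

move(4)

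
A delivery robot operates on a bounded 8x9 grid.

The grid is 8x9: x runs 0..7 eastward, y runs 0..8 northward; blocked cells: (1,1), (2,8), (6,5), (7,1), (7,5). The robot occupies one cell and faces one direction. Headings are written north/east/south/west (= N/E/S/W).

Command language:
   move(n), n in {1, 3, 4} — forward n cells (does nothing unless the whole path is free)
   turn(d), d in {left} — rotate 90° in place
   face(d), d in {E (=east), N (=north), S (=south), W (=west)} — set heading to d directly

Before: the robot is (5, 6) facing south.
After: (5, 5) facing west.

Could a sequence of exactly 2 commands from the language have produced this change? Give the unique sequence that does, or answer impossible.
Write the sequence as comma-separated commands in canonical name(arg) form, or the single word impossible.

key: running face(W) before move(1) would end elsewhere — order is forced
t0: (5, 6) facing south
[1] after move(1): (5, 5) facing south
[2] after face(W): (5, 5) facing west
no rival 2-sequence matches.

move(1), face(W)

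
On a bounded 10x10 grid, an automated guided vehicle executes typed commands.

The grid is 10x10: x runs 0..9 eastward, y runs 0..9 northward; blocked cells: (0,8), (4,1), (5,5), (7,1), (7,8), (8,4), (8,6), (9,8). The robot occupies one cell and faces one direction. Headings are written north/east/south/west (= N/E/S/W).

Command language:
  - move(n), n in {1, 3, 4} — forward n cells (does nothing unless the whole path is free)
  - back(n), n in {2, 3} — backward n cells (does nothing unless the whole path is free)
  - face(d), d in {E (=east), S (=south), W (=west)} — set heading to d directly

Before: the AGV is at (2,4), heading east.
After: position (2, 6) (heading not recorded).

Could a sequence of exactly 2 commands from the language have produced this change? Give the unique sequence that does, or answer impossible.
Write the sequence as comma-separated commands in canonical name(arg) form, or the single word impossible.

key: running back(2) before face(S) would end elsewhere — order is forced
t0: at (2,4), heading east
1. face(S) → at (2,4), heading south
2. back(2) → at (2,6), heading south
no rival 2-sequence matches.

face(S), back(2)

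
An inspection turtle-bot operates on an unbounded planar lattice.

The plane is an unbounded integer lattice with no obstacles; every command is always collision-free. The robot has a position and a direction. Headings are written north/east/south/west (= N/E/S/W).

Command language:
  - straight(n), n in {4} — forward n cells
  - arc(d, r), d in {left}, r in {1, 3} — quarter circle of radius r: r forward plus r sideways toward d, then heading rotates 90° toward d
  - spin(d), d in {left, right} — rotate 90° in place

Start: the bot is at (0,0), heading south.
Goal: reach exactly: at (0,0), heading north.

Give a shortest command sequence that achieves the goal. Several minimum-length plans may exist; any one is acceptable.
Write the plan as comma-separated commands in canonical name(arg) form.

begin: at (0,0), heading south
t=1 spin(left) ⇒ at (0,0), heading east
t=2 spin(left) ⇒ at (0,0), heading north
nothing shorter than 2 reaches the goal.

spin(left), spin(left)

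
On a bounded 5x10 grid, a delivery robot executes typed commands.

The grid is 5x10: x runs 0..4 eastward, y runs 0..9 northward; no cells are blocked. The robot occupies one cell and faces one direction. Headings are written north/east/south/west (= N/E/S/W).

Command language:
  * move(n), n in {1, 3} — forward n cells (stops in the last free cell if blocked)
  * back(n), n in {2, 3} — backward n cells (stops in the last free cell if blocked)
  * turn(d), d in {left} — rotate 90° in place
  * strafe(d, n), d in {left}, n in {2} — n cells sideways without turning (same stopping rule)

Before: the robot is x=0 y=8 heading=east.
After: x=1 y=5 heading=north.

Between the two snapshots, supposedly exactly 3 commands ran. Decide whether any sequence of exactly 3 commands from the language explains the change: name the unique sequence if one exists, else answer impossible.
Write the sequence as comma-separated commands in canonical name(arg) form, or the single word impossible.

key: order matters: swapping move(1) and back(3) lands elsewhere
initial: x=0 y=8 heading=east
[1] after move(1): x=1 y=8 heading=east
[2] after turn(left): x=1 y=8 heading=north
[3] after back(3): x=1 y=5 heading=north
all 216 alternatives checked — unique.

move(1), turn(left), back(3)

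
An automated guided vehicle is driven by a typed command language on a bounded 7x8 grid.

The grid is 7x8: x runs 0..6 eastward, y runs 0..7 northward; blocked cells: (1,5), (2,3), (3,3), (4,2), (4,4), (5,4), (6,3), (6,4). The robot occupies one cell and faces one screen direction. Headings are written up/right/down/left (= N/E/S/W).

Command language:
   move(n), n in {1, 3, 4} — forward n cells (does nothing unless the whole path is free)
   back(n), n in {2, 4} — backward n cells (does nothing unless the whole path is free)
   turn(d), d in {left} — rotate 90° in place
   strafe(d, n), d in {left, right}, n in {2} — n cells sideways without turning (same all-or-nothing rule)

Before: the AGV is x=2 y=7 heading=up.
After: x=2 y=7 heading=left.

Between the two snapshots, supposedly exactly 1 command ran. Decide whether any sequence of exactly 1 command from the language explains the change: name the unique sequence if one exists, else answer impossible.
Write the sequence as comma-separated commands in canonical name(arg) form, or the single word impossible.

turn(left)

key: (2,7) unchanged — the single command moves nothing
t0: x=2 y=7 heading=up
[1] after turn(left): x=2 y=7 heading=left
no other 1-command option fits: unique.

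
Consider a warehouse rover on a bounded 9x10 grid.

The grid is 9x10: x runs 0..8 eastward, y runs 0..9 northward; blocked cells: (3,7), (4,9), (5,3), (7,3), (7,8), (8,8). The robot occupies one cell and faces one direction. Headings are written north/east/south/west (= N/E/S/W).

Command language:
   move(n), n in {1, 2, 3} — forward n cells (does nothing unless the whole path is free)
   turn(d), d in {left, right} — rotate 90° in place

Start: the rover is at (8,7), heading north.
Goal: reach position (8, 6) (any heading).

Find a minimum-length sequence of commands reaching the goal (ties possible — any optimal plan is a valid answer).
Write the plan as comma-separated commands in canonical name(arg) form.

turn(left), turn(left), move(1)

begin: at (8,7), heading north
step 1 (turn(left)): at (8,7), heading west
step 2 (turn(left)): at (8,7), heading south
step 3 (move(1)): at (8,6), heading south
nothing shorter than 3 reaches the goal.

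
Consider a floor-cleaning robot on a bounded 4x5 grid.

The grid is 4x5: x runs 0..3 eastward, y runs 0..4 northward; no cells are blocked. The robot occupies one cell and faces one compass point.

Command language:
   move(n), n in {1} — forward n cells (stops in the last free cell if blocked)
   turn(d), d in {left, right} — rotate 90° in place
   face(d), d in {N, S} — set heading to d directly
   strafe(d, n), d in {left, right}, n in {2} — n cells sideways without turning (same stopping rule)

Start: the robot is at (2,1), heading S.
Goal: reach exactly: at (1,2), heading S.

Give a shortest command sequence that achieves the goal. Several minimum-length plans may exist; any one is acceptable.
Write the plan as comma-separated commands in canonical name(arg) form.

face(N), strafe(right, 2), strafe(left, 2), move(1), face(S)

start: at (2,1), heading S
step 1 (face(N)): at (2,1), heading N
step 2 (strafe(right, 2)): at (3,1), heading N
step 3 (strafe(left, 2)): at (1,1), heading N
step 4 (move(1)): at (1,2), heading N
step 5 (face(S)): at (1,2), heading S
nothing shorter than 5 reaches the goal.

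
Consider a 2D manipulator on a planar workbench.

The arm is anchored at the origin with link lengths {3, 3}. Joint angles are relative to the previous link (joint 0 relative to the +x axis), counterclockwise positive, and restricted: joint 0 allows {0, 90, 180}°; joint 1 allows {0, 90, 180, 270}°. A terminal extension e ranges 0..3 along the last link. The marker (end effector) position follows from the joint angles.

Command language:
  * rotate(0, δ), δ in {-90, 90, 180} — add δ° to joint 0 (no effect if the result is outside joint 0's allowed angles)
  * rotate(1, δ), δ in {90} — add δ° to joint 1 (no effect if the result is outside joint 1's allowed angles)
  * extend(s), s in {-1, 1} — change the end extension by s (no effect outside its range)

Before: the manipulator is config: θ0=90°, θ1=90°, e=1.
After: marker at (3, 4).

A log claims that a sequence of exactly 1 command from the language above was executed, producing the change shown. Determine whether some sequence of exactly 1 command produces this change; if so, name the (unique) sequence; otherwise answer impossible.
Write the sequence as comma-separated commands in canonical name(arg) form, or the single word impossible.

begin: config: θ0=90°, θ1=90°, e=1
t=1 rotate(0, -90) ⇒ config: θ0=0°, θ1=90°, e=1
all 6 alternatives checked — unique.

rotate(0, -90)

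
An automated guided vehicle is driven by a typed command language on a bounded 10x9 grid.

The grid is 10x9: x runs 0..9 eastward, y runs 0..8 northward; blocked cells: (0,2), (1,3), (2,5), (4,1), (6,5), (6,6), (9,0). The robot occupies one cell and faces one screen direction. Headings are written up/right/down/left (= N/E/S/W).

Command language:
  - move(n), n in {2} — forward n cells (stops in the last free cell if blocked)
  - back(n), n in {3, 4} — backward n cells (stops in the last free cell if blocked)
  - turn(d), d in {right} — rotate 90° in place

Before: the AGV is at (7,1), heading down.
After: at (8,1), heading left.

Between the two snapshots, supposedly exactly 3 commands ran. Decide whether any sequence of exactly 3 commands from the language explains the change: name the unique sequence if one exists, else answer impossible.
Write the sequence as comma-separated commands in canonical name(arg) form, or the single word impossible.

key: cell and facing (now W) both changed — the 3 commands mix motion and turning
initial: at (7,1), heading down
step 1 (turn(right)): at (7,1), heading left
step 2 (move(2)): at (5,1), heading left
step 3 (back(3)): at (8,1), heading left
no rival 3-sequence matches.

turn(right), move(2), back(3)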